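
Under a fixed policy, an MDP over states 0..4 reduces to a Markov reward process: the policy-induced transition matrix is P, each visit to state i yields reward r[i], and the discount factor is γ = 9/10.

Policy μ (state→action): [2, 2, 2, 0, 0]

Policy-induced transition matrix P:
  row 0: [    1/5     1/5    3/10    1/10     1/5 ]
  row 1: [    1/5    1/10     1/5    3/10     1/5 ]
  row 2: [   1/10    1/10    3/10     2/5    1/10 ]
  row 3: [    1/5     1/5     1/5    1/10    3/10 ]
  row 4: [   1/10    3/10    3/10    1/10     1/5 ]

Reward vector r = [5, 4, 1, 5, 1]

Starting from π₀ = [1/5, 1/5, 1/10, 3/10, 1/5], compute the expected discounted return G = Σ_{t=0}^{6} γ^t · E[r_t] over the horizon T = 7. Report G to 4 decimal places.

G = 16.1856

t=0: π = [0.2000, 0.2000, 0.1000, 0.3000, 0.2000], E[r] = 3.6000, γ^t·E[r] = 3.600000, running G = 3.600000
t=1: π = [0.1700, 0.1900, 0.2500, 0.1700, 0.2200], E[r] = 2.9300, γ^t·E[r] = 2.637000, running G = 6.237000
t=2: π = [0.1530, 0.1780, 0.2640, 0.2130, 0.1920], E[r] = 2.9980, γ^t·E[r] = 2.428380, running G = 8.665380
t=3: π = [0.1544, 0.1750, 0.2609, 0.2148, 0.1949], E[r] = 3.0018, γ^t·E[r] = 2.188312, running G = 10.853692
t=4: π = [0.1544, 0.1759, 0.2610, 0.2133, 0.1954], E[r] = 2.9985, γ^t·E[r] = 1.967290, running G = 12.820982
t=5: π = [0.1544, 0.1758, 0.2611, 0.2135, 0.1952], E[r] = 2.9989, γ^t·E[r] = 1.770833, running G = 14.591815
t=6: π = [0.1544, 0.1758, 0.2611, 0.2135, 0.1952], E[r] = 2.9989, γ^t·E[r] = 1.593761, running G = 16.185576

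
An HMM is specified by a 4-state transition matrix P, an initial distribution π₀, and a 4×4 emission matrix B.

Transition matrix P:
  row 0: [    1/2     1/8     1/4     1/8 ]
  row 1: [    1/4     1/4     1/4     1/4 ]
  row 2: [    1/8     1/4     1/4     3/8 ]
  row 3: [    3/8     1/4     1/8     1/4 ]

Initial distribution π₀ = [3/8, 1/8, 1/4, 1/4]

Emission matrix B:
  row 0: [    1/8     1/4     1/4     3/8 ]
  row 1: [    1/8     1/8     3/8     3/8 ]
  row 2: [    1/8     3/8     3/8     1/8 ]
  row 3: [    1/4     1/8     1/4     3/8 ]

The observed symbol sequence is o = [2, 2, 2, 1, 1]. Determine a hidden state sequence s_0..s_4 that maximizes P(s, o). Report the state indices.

t=0: δ = [9.375e-02, 4.688e-02, 9.375e-02, 6.250e-02]  (obs o_0=2)
t=1: δ = [1.172e-02, 8.789e-03, 8.789e-03, 8.789e-03]  ψ = [0, 2, 0, 2]  (obs o_1=2)
t=2: δ = [1.465e-03, 8.240e-04, 1.099e-03, 8.240e-04]  ψ = [0, 1, 0, 2]  (obs o_2=2)
t=3: δ = [1.831e-04, 3.433e-05, 1.373e-04, 5.150e-05]  ψ = [0, 2, 0, 2]  (obs o_3=1)
t=4: δ = [2.289e-05, 4.292e-06, 1.717e-05, 6.437e-06]  ψ = [0, 2, 0, 2]  (obs o_4=1)
backtrack: best end state = 0; path = [0, 0, 0, 0, 0]

path = [0, 0, 0, 0, 0]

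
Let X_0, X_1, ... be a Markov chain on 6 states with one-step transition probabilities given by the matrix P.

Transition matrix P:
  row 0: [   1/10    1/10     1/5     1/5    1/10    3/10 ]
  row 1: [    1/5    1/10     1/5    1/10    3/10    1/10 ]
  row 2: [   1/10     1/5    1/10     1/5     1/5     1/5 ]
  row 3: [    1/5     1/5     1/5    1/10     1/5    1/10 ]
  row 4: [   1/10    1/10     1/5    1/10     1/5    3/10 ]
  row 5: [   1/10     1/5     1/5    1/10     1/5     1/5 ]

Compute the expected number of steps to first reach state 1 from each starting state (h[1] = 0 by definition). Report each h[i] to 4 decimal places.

First-step conditioning: h[1] = 0; for i ≠ 1, h[i] = 1 + Σ_k P[i][k]·h[k].
  h[0] = 1 + 1/10·h[0] + 1/5·h[2] + 1/5·h[3] + 1/10·h[4] + 3/10·h[5]
  h[2] = 1 + 1/10·h[0] + 1/10·h[2] + 1/5·h[3] + 1/5·h[4] + 1/5·h[5]
  h[3] = 1 + 1/5·h[0] + 1/5·h[2] + 1/10·h[3] + 1/5·h[4] + 1/10·h[5]
  h[4] = 1 + 1/10·h[0] + 1/5·h[2] + 1/10·h[3] + 1/5·h[4] + 3/10·h[5]
  h[5] = 1 + 1/10·h[0] + 1/5·h[2] + 1/10·h[3] + 1/5·h[4] + 1/5·h[5]
Solving the 5×5 linear system over states ≠ 1 gives exactly h = [880/137, 0, 2422/411, 814/137, 2662/411, 2420/411] (h[1] = 0 is the target).

h = [6.4234, 0.0000, 5.8929, 5.9416, 6.4769, 5.8881]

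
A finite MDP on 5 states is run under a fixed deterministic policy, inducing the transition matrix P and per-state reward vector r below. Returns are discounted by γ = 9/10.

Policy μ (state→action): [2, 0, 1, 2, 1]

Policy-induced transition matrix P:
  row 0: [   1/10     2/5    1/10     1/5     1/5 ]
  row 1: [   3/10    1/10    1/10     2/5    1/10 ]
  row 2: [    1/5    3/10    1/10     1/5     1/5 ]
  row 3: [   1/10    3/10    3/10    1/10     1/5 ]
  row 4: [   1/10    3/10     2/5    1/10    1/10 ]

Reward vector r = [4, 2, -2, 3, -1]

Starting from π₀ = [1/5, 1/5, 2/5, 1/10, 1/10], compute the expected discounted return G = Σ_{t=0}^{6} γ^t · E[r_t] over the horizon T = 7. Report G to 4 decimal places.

G = 6.3074

t=0: π = [0.2000, 0.2000, 0.4000, 0.1000, 0.1000], E[r] = 0.6000, γ^t·E[r] = 0.600000, running G = 0.600000
t=1: π = [0.1800, 0.2800, 0.1500, 0.2200, 0.1700], E[r] = 1.4700, γ^t·E[r] = 1.323000, running G = 1.923000
t=2: π = [0.1710, 0.2620, 0.1950, 0.2170, 0.1550], E[r] = 1.3140, γ^t·E[r] = 1.064340, running G = 2.987340
t=3: π = [0.1719, 0.2647, 0.1899, 0.2152, 0.1583], E[r] = 1.3245, γ^t·E[r] = 0.965561, running G = 3.952901
t=4: π = [0.1719, 0.2643, 0.1905, 0.2156, 0.1577], E[r] = 1.3242, γ^t·E[r] = 0.868827, running G = 4.821728
t=5: π = [0.1719, 0.2643, 0.1904, 0.2155, 0.1578], E[r] = 1.3242, γ^t·E[r] = 0.781927, running G = 5.603655
t=6: π = [0.1719, 0.2643, 0.1904, 0.2155, 0.1578], E[r] = 1.3242, γ^t·E[r] = 0.703745, running G = 6.307400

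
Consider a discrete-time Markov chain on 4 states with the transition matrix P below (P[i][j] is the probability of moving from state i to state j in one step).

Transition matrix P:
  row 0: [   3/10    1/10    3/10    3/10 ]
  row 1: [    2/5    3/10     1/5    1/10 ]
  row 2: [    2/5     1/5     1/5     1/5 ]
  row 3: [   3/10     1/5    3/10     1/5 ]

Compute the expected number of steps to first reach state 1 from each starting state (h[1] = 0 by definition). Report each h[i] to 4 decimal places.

h = [6.5761, 0.0000, 6.0326, 5.9783]

First-step conditioning: h[1] = 0; for i ≠ 1, h[i] = 1 + Σ_k P[i][k]·h[k].
  h[0] = 1 + 3/10·h[0] + 3/10·h[2] + 3/10·h[3]
  h[2] = 1 + 2/5·h[0] + 1/5·h[2] + 1/5·h[3]
  h[3] = 1 + 3/10·h[0] + 3/10·h[2] + 1/5·h[3]
Solving the 3×3 linear system over states ≠ 1 gives exactly h = [605/92, 0, 555/92, 275/46] (h[1] = 0 is the target).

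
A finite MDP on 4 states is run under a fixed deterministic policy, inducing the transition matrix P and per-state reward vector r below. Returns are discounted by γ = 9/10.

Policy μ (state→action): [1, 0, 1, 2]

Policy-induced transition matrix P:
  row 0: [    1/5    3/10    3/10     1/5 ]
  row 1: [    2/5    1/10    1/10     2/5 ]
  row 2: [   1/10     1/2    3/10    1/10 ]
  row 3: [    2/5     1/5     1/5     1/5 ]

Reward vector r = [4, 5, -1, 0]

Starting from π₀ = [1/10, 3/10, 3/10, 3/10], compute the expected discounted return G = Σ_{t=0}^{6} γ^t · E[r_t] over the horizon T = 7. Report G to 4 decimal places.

t=0: π = [0.1000, 0.3000, 0.3000, 0.3000], E[r] = 1.6000, γ^t·E[r] = 1.600000, running G = 1.600000
t=1: π = [0.2900, 0.2700, 0.2100, 0.2300], E[r] = 2.3000, γ^t·E[r] = 2.070000, running G = 3.670000
t=2: π = [0.2790, 0.2650, 0.2230, 0.2330], E[r] = 2.2180, γ^t·E[r] = 1.796580, running G = 5.466580
t=3: π = [0.2773, 0.2683, 0.2237, 0.2307], E[r] = 2.2270, γ^t·E[r] = 1.623483, running G = 7.090063
t=4: π = [0.2774, 0.2680, 0.2233, 0.2313], E[r] = 2.2265, γ^t·E[r] = 1.460807, running G = 8.550870
t=5: π = [0.2775, 0.2679, 0.2233, 0.2313], E[r] = 2.2265, γ^t·E[r] = 1.314713, running G = 9.865583
t=6: π = [0.2775, 0.2679, 0.2233, 0.2313], E[r] = 2.2265, γ^t·E[r] = 1.183238, running G = 11.048821

G = 11.0488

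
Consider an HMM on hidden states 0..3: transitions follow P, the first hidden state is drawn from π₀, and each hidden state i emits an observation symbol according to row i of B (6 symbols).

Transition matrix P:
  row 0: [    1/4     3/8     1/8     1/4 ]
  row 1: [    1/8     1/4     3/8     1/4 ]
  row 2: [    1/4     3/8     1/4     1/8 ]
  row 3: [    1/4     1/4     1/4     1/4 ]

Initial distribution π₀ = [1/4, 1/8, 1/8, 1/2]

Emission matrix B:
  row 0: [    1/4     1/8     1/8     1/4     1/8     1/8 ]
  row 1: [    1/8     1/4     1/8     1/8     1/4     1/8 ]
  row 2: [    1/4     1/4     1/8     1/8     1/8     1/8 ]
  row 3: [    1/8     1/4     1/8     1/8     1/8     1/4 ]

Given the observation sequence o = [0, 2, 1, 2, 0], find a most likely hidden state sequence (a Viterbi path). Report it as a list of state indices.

t=0: δ = [6.250e-02, 1.562e-02, 3.125e-02, 6.250e-02]  (obs o_0=0)
t=1: δ = [1.953e-03, 2.930e-03, 1.953e-03, 1.953e-03]  ψ = [0, 0, 3, 0]  (obs o_1=2)
t=2: δ = [6.104e-05, 1.831e-04, 2.747e-04, 1.831e-04]  ψ = [0, 0, 1, 1]  (obs o_2=1)
t=3: δ = [8.583e-06, 1.287e-05, 8.583e-06, 5.722e-06]  ψ = [2, 2, 1, 1]  (obs o_3=2)
t=4: δ = [5.364e-07, 4.023e-07, 1.207e-06, 4.023e-07]  ψ = [0, 0, 1, 1]  (obs o_4=0)
backtrack: best end state = 2; path = [0, 1, 2, 1, 2]

path = [0, 1, 2, 1, 2]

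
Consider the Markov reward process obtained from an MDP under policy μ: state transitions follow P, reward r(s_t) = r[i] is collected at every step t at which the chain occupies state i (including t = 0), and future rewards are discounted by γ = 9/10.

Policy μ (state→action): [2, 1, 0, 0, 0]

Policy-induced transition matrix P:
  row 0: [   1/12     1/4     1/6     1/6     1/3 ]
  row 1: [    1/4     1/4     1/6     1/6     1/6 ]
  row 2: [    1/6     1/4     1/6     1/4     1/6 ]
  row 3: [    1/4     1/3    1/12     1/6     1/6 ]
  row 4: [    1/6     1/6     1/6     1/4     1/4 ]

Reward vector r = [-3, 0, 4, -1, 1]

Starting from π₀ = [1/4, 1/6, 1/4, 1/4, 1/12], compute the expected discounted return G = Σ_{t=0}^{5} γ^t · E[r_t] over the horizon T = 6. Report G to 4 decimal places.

G = 0.2905

t=0: π = [0.2500, 0.1667, 0.2500, 0.2500, 0.0833], E[r] = 0.0833, γ^t·E[r] = 0.083333, running G = 0.083333
t=1: π = [0.1806, 0.2639, 0.1458, 0.1944, 0.2153], E[r] = 0.0625, γ^t·E[r] = 0.056250, running G = 0.139583
t=2: π = [0.1898, 0.2483, 0.1505, 0.1968, 0.2147], E[r] = 0.0503, γ^t·E[r] = 0.040781, running G = 0.180365
t=3: π = [0.1879, 0.2485, 0.1503, 0.1971, 0.2162], E[r] = 0.0564, γ^t·E[r] = 0.041098, running G = 0.221462
t=4: π = [0.1881, 0.2484, 0.1502, 0.1972, 0.2160], E[r] = 0.0554, γ^t·E[r] = 0.036316, running G = 0.257778
t=5: π = [0.1881, 0.2484, 0.1502, 0.1972, 0.2160], E[r] = 0.0554, γ^t·E[r] = 0.032713, running G = 0.290490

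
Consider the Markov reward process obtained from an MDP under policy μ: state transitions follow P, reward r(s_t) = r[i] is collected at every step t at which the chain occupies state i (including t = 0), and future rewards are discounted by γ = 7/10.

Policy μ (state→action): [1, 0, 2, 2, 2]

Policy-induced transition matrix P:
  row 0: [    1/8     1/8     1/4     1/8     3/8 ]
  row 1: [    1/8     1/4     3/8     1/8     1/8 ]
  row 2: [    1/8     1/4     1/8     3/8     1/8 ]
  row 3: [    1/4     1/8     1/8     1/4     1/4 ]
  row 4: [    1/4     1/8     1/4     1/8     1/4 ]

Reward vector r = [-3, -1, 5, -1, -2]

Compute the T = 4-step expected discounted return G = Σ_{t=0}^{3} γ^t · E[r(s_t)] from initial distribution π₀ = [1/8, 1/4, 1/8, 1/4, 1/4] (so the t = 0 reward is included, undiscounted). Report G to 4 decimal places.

t=0: π = [0.1250, 0.2500, 0.1250, 0.2500, 0.2500], E[r] = -0.7500, γ^t·E[r] = -0.750000, running G = -0.750000
t=1: π = [0.1875, 0.1719, 0.2344, 0.1875, 0.2188], E[r] = -0.1875, γ^t·E[r] = -0.131250, running G = -0.881250
t=2: π = [0.1758, 0.1758, 0.2188, 0.2070, 0.2227], E[r] = -0.2617, γ^t·E[r] = -0.128242, running G = -1.009492
t=3: π = [0.1787, 0.1743, 0.2188, 0.2056, 0.2227], E[r] = -0.2676, γ^t·E[r] = -0.091779, running G = -1.101271

G = -1.1013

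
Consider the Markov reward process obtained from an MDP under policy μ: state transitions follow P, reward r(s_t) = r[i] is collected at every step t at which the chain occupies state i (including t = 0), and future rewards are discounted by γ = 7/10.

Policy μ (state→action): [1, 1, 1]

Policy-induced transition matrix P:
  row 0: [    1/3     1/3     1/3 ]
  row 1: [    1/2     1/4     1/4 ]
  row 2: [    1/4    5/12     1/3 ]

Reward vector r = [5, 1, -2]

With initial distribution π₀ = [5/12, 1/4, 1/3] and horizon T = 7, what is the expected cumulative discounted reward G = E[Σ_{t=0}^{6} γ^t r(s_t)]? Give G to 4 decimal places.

t=0: π = [0.4167, 0.2500, 0.3333], E[r] = 1.6667, γ^t·E[r] = 1.666667, running G = 1.666667
t=1: π = [0.3472, 0.3403, 0.3125], E[r] = 1.4514, γ^t·E[r] = 1.015972, running G = 2.682639
t=2: π = [0.3640, 0.3310, 0.3050], E[r] = 1.5411, γ^t·E[r] = 0.755133, running G = 3.437772
t=3: π = [0.3631, 0.3312, 0.3057], E[r] = 1.5351, γ^t·E[r] = 0.526542, running G = 3.964314
t=4: π = [0.3630, 0.3312, 0.3057], E[r] = 1.5350, γ^t·E[r] = 0.368550, running G = 4.332864
t=5: π = [0.3631, 0.3312, 0.3057], E[r] = 1.5350, γ^t·E[r] = 0.257993, running G = 4.590857
t=6: π = [0.3631, 0.3312, 0.3057], E[r] = 1.5350, γ^t·E[r] = 0.180595, running G = 4.771452

G = 4.7715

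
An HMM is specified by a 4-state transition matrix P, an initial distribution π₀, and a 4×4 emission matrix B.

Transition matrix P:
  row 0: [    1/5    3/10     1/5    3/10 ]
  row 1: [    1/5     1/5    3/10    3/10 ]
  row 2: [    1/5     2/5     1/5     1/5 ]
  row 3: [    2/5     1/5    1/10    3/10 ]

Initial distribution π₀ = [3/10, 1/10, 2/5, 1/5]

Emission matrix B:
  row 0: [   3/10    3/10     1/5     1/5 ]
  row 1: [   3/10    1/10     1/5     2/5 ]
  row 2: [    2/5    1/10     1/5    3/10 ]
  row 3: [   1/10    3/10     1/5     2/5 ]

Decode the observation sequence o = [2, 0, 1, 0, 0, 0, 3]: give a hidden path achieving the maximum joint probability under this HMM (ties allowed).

path = [2, 1, 3, 0, 1, 2, 1]

t=0: δ = [6.000e-02, 2.000e-02, 8.000e-02, 4.000e-02]  (obs o_0=2)
t=1: δ = [4.800e-03, 9.600e-03, 6.400e-03, 1.800e-03]  ψ = [2, 2, 2, 0]  (obs o_1=0)
t=2: δ = [5.760e-04, 2.560e-04, 2.880e-04, 8.640e-04]  ψ = [1, 2, 1, 1]  (obs o_2=1)
t=3: δ = [1.037e-04, 5.184e-05, 4.608e-05, 2.592e-05]  ψ = [3, 0, 0, 3]  (obs o_3=0)
t=4: δ = [6.221e-06, 9.331e-06, 8.294e-06, 3.110e-06]  ψ = [0, 0, 0, 0]  (obs o_4=0)
t=5: δ = [5.599e-07, 9.953e-07, 1.120e-06, 2.799e-07]  ψ = [1, 2, 1, 1]  (obs o_5=0)
t=6: δ = [4.479e-08, 1.792e-07, 8.958e-08, 1.194e-07]  ψ = [2, 2, 1, 1]  (obs o_6=3)
backtrack: best end state = 1; path = [2, 1, 3, 0, 1, 2, 1]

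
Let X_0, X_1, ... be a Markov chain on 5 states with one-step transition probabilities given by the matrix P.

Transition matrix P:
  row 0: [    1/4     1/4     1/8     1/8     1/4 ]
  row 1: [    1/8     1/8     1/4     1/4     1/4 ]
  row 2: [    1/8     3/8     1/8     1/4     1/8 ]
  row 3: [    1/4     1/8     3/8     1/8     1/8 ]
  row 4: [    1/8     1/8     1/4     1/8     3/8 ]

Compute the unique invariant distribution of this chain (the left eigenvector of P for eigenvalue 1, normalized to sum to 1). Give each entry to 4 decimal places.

Balance equations π_j = Σ_i π_i·P[i][j]:
  π_0 = 1/4·π_0 + 1/8·π_1 + 1/8·π_2 + 1/4·π_3 + 1/8·π_4
  π_1 = 1/4·π_0 + 1/8·π_1 + 3/8·π_2 + 1/8·π_3 + 1/8·π_4
  π_2 = 1/8·π_0 + 1/4·π_1 + 1/8·π_2 + 3/8·π_3 + 1/4·π_4
  π_3 = 1/8·π_0 + 1/4·π_1 + 1/4·π_2 + 1/8·π_3 + 1/8·π_4
  normalize: π_0 + π_1 + π_2 + π_3 + π_4 = 1
Solving the linear system gives exactly π = [667/3963, 800/3963, 295/1321, 706/3963, 905/3963].

π = [0.1683, 0.2019, 0.2233, 0.1781, 0.2284]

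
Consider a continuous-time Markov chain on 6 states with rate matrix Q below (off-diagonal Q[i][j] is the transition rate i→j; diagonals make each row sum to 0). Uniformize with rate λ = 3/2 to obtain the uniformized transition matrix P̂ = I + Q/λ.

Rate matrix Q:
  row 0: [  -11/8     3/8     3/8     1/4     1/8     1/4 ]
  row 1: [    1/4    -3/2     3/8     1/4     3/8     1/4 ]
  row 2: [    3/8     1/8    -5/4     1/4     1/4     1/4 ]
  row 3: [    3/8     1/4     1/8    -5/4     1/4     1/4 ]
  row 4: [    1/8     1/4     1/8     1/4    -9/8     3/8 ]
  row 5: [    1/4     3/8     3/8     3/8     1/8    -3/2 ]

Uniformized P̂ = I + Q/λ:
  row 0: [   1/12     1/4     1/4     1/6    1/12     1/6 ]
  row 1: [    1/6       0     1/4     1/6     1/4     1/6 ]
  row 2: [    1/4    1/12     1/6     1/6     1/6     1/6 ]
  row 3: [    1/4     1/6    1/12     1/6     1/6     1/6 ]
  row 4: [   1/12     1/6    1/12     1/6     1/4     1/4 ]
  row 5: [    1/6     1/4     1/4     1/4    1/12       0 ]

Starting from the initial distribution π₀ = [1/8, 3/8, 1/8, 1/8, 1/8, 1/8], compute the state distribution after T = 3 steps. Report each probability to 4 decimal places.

t=0: π = [0.1250, 0.3750, 0.1250, 0.1250, 0.1250, 0.1250]
t=1: π = [0.1667, 0.1146, 0.1979, 0.1771, 0.1875, 0.1563]
t=2: π = [0.1684, 0.1580, 0.1727, 0.1797, 0.1649, 0.1563]
t=3: π = [0.1683, 0.1530, 0.1782, 0.1797, 0.1665, 0.1544]

π = [0.1683, 0.1530, 0.1782, 0.1797, 0.1665, 0.1544]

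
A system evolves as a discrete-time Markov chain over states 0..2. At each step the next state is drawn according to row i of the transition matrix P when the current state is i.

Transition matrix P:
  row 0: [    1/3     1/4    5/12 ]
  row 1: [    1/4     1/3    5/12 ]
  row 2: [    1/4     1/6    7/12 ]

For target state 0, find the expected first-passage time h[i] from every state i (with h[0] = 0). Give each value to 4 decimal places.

h = [0.0000, 4.0000, 4.0000]

First-step conditioning: h[0] = 0; for i ≠ 0, h[i] = 1 + Σ_k P[i][k]·h[k].
  h[1] = 1 + 1/3·h[1] + 5/12·h[2]
  h[2] = 1 + 1/6·h[1] + 7/12·h[2]
Solving the 2×2 linear system over states ≠ 0 gives exactly h = [0, 4, 4] (h[0] = 0 is the target).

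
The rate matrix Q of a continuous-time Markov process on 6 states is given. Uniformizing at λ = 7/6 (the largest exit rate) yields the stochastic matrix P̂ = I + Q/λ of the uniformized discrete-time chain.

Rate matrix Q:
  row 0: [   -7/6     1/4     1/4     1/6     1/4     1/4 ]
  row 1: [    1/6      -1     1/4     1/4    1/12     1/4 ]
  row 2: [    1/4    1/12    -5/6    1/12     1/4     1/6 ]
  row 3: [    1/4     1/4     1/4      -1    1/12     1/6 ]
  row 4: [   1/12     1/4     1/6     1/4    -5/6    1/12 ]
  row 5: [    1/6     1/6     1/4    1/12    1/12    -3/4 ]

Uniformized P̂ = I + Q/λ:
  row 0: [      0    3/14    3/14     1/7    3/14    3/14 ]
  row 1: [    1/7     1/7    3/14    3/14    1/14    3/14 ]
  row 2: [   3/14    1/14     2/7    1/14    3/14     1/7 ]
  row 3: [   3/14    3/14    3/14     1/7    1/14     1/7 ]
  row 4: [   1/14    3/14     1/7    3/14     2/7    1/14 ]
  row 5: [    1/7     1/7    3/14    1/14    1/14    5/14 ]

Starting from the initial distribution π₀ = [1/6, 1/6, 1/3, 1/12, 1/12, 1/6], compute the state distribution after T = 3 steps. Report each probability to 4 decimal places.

π = [0.1372, 0.1579, 0.2186, 0.1359, 0.1564, 0.1940]

t=0: π = [0.1667, 0.1667, 0.3333, 0.0833, 0.0833, 0.1667]
t=1: π = [0.1429, 0.1429, 0.2321, 0.1250, 0.1607, 0.1964]
t=2: π = [0.1365, 0.1569, 0.2194, 0.1339, 0.1594, 0.1939]
t=3: π = [0.1372, 0.1579, 0.2186, 0.1359, 0.1564, 0.1940]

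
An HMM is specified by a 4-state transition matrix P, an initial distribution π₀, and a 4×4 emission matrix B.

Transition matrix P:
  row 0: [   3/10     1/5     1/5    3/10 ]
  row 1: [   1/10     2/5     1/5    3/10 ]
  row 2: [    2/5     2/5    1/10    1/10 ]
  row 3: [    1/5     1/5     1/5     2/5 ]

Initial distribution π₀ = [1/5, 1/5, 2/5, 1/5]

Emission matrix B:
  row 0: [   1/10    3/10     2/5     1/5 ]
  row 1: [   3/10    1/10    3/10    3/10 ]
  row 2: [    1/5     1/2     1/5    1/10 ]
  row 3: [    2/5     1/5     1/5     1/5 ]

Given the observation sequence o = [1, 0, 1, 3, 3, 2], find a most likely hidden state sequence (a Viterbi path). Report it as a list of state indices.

t=0: δ = [6.000e-02, 2.000e-02, 2.000e-01, 4.000e-02]  (obs o_0=1)
t=1: δ = [8.000e-03, 2.400e-02, 4.000e-03, 8.000e-03]  ψ = [2, 2, 2, 2]  (obs o_1=0)
t=2: δ = [7.200e-04, 9.600e-04, 2.400e-03, 1.440e-03]  ψ = [0, 1, 1, 1]  (obs o_2=1)
t=3: δ = [1.920e-04, 2.880e-04, 2.880e-05, 1.152e-04]  ψ = [2, 2, 3, 3]  (obs o_3=3)
t=4: δ = [1.152e-05, 3.456e-05, 5.760e-06, 1.728e-05]  ψ = [0, 1, 1, 1]  (obs o_4=3)
t=5: δ = [1.382e-06, 4.147e-06, 1.382e-06, 2.074e-06]  ψ = [0, 1, 1, 1]  (obs o_5=2)
backtrack: best end state = 1; path = [2, 1, 2, 1, 1, 1]

path = [2, 1, 2, 1, 1, 1]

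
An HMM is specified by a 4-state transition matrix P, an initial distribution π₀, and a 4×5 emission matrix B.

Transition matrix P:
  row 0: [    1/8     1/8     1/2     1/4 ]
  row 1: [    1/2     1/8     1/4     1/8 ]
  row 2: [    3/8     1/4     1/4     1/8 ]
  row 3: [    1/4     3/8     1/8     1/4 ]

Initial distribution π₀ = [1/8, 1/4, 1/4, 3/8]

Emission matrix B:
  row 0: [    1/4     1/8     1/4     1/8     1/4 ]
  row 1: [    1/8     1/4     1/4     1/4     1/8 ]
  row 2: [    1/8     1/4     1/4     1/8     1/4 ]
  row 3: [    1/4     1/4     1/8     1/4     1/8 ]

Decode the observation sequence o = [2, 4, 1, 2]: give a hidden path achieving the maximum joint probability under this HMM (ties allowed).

path = [1, 0, 2, 0]

t=0: δ = [3.125e-02, 6.250e-02, 6.250e-02, 4.688e-02]  (obs o_0=2)
t=1: δ = [7.812e-03, 2.197e-03, 3.906e-03, 1.465e-03]  ψ = [1, 3, 0, 3]  (obs o_1=4)
t=2: δ = [1.831e-04, 2.441e-04, 9.766e-04, 4.883e-04]  ψ = [2, 0, 0, 0]  (obs o_2=1)
t=3: δ = [9.155e-05, 6.104e-05, 6.104e-05, 1.526e-05]  ψ = [2, 2, 2, 2]  (obs o_3=2)
backtrack: best end state = 0; path = [1, 0, 2, 0]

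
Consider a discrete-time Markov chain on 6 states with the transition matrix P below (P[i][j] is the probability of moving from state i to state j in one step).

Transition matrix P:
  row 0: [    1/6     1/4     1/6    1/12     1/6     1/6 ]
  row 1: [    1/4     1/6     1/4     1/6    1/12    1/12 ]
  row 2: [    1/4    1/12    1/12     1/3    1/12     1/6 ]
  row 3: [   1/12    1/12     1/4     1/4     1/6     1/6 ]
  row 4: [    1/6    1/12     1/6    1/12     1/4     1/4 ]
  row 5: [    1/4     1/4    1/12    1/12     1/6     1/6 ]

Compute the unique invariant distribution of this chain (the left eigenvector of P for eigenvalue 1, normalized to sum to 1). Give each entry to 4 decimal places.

Balance equations π_j = Σ_i π_i·P[i][j]:
  π_0 = 1/6·π_0 + 1/4·π_1 + 1/4·π_2 + 1/12·π_3 + 1/6·π_4 + 1/4·π_5
  π_1 = 1/4·π_0 + 1/6·π_1 + 1/12·π_2 + 1/12·π_3 + 1/12·π_4 + 1/4·π_5
  π_2 = 1/6·π_0 + 1/4·π_1 + 1/12·π_2 + 1/4·π_3 + 1/6·π_4 + 1/12·π_5
  π_3 = 1/12·π_0 + 1/6·π_1 + 1/3·π_2 + 1/4·π_3 + 1/12·π_4 + 1/12·π_5
  π_4 = 1/6·π_0 + 1/12·π_1 + 1/12·π_2 + 1/6·π_3 + 1/4·π_4 + 1/6·π_5
  normalize: π_0 + π_1 + π_2 + π_3 + π_4 + π_5 = 1
Solving the linear system gives exactly π = [10740/55477, 8674/55477, 9198/55477, 18349/110954, 8462/55477, 18457/110954].

π = [0.1936, 0.1564, 0.1658, 0.1654, 0.1525, 0.1663]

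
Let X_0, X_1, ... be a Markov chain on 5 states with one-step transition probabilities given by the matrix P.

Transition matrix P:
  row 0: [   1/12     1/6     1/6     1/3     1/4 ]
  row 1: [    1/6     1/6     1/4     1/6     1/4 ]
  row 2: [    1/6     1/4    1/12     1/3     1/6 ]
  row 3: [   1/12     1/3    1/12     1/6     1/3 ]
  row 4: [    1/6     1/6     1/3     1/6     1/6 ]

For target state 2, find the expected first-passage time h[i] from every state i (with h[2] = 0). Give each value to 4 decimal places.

First-step conditioning: h[2] = 0; for i ≠ 2, h[i] = 1 + Σ_k P[i][k]·h[k].
  h[0] = 1 + 1/12·h[0] + 1/6·h[1] + 1/3·h[3] + 1/4·h[4]
  h[1] = 1 + 1/6·h[0] + 1/6·h[1] + 1/6·h[3] + 1/4·h[4]
  h[3] = 1 + 1/12·h[0] + 1/3·h[1] + 1/6·h[3] + 1/3·h[4]
  h[4] = 1 + 1/6·h[0] + 1/6·h[1] + 1/6·h[3] + 1/6·h[4]
Solving the 4×4 linear system over states ≠ 2 gives exactly h = [339/70, 3081/700, 0, 507/100, 711/175] (h[2] = 0 is the target).

h = [4.8429, 4.4014, 0.0000, 5.0700, 4.0629]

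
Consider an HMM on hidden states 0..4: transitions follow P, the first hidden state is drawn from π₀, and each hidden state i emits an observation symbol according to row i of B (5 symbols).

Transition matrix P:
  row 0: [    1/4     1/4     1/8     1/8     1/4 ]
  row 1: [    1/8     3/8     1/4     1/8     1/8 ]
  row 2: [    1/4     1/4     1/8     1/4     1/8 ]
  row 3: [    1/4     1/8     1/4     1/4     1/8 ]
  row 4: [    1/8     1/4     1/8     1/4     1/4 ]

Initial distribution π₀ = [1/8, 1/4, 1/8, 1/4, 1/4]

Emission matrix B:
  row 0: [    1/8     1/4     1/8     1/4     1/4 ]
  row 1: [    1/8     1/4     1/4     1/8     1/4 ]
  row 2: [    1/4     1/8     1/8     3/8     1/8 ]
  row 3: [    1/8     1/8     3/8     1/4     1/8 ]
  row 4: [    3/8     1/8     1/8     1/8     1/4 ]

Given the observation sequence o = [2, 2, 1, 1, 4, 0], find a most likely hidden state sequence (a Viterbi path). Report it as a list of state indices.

path = [1, 1, 1, 1, 1, 2]

t=0: δ = [1.562e-02, 6.250e-02, 1.562e-02, 9.375e-02, 3.125e-02]  (obs o_0=2)
t=1: δ = [2.930e-03, 5.859e-03, 2.930e-03, 8.789e-03, 1.465e-03]  ψ = [3, 1, 3, 3, 3]  (obs o_1=2)
t=2: δ = [5.493e-04, 5.493e-04, 2.747e-04, 2.747e-04, 1.373e-04]  ψ = [3, 1, 3, 3, 3]  (obs o_2=1)
t=3: δ = [3.433e-05, 5.150e-05, 1.717e-05, 8.583e-06, 1.717e-05]  ψ = [0, 1, 1, 0, 0]  (obs o_3=1)
t=4: δ = [2.146e-06, 4.828e-06, 1.609e-06, 8.047e-07, 2.146e-06]  ψ = [0, 1, 1, 1, 0]  (obs o_4=4)
t=5: δ = [7.544e-08, 2.263e-07, 3.017e-07, 7.544e-08, 2.263e-07]  ψ = [1, 1, 1, 1, 1]  (obs o_5=0)
backtrack: best end state = 2; path = [1, 1, 1, 1, 1, 2]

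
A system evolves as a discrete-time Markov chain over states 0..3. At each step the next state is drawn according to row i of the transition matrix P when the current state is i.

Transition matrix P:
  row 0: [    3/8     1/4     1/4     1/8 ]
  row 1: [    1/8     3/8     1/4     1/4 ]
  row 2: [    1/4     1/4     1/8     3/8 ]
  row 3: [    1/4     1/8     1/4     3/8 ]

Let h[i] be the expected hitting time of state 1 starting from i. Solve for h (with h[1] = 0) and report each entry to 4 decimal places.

h = [4.5474, 0.0000, 4.7158, 5.3053]

First-step conditioning: h[1] = 0; for i ≠ 1, h[i] = 1 + Σ_k P[i][k]·h[k].
  h[0] = 1 + 3/8·h[0] + 1/4·h[2] + 1/8·h[3]
  h[2] = 1 + 1/4·h[0] + 1/8·h[2] + 3/8·h[3]
  h[3] = 1 + 1/4·h[0] + 1/4·h[2] + 3/8·h[3]
Solving the 3×3 linear system over states ≠ 1 gives exactly h = [432/95, 0, 448/95, 504/95] (h[1] = 0 is the target).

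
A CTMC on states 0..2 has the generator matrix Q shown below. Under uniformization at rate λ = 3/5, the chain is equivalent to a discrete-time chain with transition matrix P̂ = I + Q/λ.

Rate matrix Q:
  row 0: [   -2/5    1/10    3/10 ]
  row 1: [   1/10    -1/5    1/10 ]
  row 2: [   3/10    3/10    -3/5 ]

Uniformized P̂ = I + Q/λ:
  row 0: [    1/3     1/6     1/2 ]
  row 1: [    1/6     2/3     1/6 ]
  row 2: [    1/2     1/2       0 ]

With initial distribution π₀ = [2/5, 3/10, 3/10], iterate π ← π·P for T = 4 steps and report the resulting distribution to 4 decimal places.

π = [0.2924, 0.4803, 0.2272]

t=0: π = [0.4000, 0.3000, 0.3000]
t=1: π = [0.3333, 0.4167, 0.2500]
t=2: π = [0.3056, 0.4583, 0.2361]
t=3: π = [0.2963, 0.4745, 0.2292]
t=4: π = [0.2924, 0.4803, 0.2272]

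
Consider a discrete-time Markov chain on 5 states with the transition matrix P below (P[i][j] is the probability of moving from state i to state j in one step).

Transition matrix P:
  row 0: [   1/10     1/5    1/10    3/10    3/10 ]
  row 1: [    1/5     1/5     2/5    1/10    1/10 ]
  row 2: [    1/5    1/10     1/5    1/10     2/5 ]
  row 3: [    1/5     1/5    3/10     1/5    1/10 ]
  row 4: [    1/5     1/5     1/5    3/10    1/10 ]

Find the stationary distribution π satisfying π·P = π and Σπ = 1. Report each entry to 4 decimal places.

π = [0.1818, 0.1763, 0.2368, 0.1976, 0.2074]

Balance equations π_j = Σ_i π_i·P[i][j]:
  π_0 = 1/10·π_0 + 1/5·π_1 + 1/5·π_2 + 1/5·π_3 + 1/5·π_4
  π_1 = 1/5·π_0 + 1/5·π_1 + 1/10·π_2 + 1/5·π_3 + 1/5·π_4
  π_2 = 1/10·π_0 + 2/5·π_1 + 1/5·π_2 + 3/10·π_3 + 1/5·π_4
  π_3 = 3/10·π_0 + 1/10·π_1 + 1/10·π_2 + 1/5·π_3 + 3/10·π_4
  normalize: π_0 + π_1 + π_2 + π_3 + π_4 = 1
Solving the linear system gives exactly π = [2/11, 67/380, 9/38, 413/2090, 867/4180].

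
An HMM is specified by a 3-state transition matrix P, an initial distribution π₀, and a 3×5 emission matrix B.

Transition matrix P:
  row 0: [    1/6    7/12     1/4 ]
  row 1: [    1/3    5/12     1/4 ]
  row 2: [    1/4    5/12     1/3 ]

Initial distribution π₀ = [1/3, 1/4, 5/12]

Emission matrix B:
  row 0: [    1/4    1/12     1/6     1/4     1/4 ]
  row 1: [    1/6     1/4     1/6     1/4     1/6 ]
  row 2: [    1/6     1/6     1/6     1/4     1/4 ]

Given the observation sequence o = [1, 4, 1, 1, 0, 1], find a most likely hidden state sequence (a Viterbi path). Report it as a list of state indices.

t=0: δ = [2.778e-02, 6.250e-02, 6.944e-02]  (obs o_0=1)
t=1: δ = [5.208e-03, 4.823e-03, 5.787e-03]  ψ = [1, 2, 2]  (obs o_1=4)
t=2: δ = [1.340e-04, 7.595e-04, 3.215e-04]  ψ = [1, 0, 2]  (obs o_2=1)
t=3: δ = [2.110e-05, 7.912e-05, 3.165e-05]  ψ = [1, 1, 1]  (obs o_3=1)
t=4: δ = [6.593e-06, 5.494e-06, 3.297e-06]  ψ = [1, 1, 1]  (obs o_4=0)
t=5: δ = [1.526e-07, 9.615e-07, 2.747e-07]  ψ = [1, 0, 0]  (obs o_5=1)
backtrack: best end state = 1; path = [1, 0, 1, 1, 0, 1]

path = [1, 0, 1, 1, 0, 1]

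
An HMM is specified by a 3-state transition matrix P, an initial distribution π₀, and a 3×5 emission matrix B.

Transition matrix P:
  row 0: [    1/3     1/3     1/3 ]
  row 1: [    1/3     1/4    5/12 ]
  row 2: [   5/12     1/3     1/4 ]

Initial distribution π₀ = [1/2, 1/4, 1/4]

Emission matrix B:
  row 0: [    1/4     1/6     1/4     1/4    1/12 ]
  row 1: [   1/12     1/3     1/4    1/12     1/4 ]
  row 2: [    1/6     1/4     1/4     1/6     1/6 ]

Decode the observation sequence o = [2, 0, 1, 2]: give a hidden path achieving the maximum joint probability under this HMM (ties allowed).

t=0: δ = [1.250e-01, 6.250e-02, 6.250e-02]  (obs o_0=2)
t=1: δ = [1.042e-02, 3.472e-03, 6.944e-03]  ψ = [0, 0, 0]  (obs o_1=0)
t=2: δ = [5.787e-04, 1.157e-03, 8.681e-04]  ψ = [0, 0, 0]  (obs o_2=1)
t=3: δ = [9.645e-05, 7.234e-05, 1.206e-04]  ψ = [1, 1, 1]  (obs o_3=2)
backtrack: best end state = 2; path = [0, 0, 1, 2]

path = [0, 0, 1, 2]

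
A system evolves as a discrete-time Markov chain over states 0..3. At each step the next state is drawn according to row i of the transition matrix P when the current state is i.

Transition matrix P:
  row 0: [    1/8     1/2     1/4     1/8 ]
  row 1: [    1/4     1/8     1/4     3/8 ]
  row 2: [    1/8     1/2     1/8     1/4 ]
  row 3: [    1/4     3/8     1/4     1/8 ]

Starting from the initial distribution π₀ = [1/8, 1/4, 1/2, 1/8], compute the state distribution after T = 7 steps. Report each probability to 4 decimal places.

t=0: π = [0.1250, 0.2500, 0.5000, 0.1250]
t=1: π = [0.1719, 0.3906, 0.1875, 0.2500]
t=2: π = [0.2051, 0.3223, 0.2266, 0.2461]
t=3: π = [0.1960, 0.3484, 0.2217, 0.2339]
t=4: π = [0.1978, 0.3401, 0.2223, 0.2398]
t=5: π = [0.1975, 0.3425, 0.2222, 0.2378]
t=6: π = [0.1975, 0.3418, 0.2222, 0.2384]
t=7: π = [0.1975, 0.3420, 0.2222, 0.2382]

π = [0.1975, 0.3420, 0.2222, 0.2382]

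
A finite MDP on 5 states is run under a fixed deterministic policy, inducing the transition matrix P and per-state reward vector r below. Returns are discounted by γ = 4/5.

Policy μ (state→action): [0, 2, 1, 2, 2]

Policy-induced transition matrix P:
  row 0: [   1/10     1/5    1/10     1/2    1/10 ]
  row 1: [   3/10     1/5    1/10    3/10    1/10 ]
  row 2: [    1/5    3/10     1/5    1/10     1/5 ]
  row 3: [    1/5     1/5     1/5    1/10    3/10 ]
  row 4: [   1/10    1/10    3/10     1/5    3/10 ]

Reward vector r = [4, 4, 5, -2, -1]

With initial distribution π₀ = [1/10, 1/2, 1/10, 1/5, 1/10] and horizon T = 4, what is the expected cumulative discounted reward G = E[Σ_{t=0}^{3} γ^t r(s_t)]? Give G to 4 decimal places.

G = 5.8185

t=0: π = [0.1000, 0.5000, 0.1000, 0.2000, 0.1000], E[r] = 2.4000, γ^t·E[r] = 2.400000, running G = 2.400000
t=1: π = [0.2300, 0.2000, 0.1500, 0.2500, 0.1700], E[r] = 1.8000, γ^t·E[r] = 1.440000, running G = 3.840000
t=2: π = [0.1800, 0.1980, 0.1740, 0.2490, 0.1990], E[r] = 1.6850, γ^t·E[r] = 1.078400, running G = 4.918400
t=3: π = [0.1819, 0.1975, 0.1821, 0.2315, 0.2070], E[r] = 1.7581, γ^t·E[r] = 0.900147, running G = 5.818547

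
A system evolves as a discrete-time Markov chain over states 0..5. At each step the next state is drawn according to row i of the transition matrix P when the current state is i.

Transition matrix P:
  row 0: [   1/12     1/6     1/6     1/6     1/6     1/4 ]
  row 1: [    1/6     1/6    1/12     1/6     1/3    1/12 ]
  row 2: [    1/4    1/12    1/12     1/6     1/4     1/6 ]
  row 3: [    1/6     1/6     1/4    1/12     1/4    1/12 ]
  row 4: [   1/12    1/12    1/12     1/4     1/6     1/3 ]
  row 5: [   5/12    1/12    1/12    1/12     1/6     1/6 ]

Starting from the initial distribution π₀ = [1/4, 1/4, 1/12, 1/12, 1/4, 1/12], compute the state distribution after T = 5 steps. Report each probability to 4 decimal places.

π = [0.1921, 0.1225, 0.1252, 0.1551, 0.2104, 0.1947]

t=0: π = [0.2500, 0.2500, 0.0833, 0.0833, 0.2500, 0.0833]
t=1: π = [0.1528, 0.1319, 0.1181, 0.1736, 0.2222, 0.2014]
t=2: π = [0.1956, 0.1215, 0.1250, 0.1539, 0.2130, 0.1910]
t=3: π = [0.1908, 0.1226, 0.1253, 0.1557, 0.2102, 0.1955]
t=4: π = [0.1926, 0.1224, 0.1252, 0.1549, 0.2105, 0.1944]
t=5: π = [0.1921, 0.1225, 0.1252, 0.1551, 0.2104, 0.1947]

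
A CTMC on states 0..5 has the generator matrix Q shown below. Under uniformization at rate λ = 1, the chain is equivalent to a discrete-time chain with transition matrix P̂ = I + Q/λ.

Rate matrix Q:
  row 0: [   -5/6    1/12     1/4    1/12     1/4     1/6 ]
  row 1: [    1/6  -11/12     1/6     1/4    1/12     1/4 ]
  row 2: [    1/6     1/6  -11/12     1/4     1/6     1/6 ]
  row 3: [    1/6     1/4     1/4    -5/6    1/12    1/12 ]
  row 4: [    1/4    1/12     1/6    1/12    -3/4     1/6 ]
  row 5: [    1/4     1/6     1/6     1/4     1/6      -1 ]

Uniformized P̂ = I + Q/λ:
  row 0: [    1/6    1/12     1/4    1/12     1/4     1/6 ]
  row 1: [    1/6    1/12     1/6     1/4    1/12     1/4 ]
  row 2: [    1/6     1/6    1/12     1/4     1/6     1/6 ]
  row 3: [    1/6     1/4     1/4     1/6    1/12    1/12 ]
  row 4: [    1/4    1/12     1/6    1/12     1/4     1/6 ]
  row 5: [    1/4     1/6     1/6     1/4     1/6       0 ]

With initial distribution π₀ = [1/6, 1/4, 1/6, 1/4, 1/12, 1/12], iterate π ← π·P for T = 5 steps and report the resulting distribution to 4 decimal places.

π = [0.1926, 0.1394, 0.1821, 0.1749, 0.1707, 0.1403]

t=0: π = [0.1667, 0.2500, 0.1667, 0.2500, 0.0833, 0.0833]
t=1: π = [0.1806, 0.1458, 0.1875, 0.1875, 0.1458, 0.1528]
t=2: π = [0.1916, 0.1429, 0.1817, 0.1800, 0.1661, 0.1377]
t=3: π = [0.1920, 0.1399, 0.1825, 0.1754, 0.1696, 0.1406]
t=4: π = [0.1925, 0.1395, 0.1821, 0.1751, 0.1705, 0.1403]
t=5: π = [0.1926, 0.1394, 0.1821, 0.1749, 0.1707, 0.1403]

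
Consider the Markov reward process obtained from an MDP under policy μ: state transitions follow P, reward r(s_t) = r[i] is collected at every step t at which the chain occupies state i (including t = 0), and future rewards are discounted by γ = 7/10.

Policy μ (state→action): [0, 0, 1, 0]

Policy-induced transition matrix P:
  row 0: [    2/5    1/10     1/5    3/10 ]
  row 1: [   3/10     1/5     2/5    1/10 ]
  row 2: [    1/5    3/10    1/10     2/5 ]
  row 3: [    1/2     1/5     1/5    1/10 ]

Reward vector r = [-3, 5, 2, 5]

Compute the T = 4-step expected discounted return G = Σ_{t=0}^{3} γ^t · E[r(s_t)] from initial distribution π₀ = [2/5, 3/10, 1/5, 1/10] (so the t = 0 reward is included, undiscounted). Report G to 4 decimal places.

G = 3.5239

t=0: π = [0.4000, 0.3000, 0.2000, 0.1000], E[r] = 1.2000, γ^t·E[r] = 1.200000, running G = 1.200000
t=1: π = [0.3400, 0.1800, 0.2400, 0.2400], E[r] = 1.5600, γ^t·E[r] = 1.092000, running G = 2.292000
t=2: π = [0.3580, 0.1900, 0.2120, 0.2400], E[r] = 1.5000, γ^t·E[r] = 0.735000, running G = 3.027000
t=3: π = [0.3626, 0.1854, 0.2168, 0.2352], E[r] = 1.4488, γ^t·E[r] = 0.496938, running G = 3.523938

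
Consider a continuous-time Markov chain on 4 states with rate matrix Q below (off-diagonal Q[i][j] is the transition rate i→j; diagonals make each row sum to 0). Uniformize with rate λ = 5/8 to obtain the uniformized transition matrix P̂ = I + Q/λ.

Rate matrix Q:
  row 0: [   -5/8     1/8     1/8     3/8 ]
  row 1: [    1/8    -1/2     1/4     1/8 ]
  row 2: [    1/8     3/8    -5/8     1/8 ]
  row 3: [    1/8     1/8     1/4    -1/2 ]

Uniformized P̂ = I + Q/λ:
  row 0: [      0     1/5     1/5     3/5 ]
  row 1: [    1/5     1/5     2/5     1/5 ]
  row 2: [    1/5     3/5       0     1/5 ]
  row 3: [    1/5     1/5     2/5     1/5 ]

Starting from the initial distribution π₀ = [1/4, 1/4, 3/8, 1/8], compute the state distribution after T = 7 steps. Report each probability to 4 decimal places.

π = [0.1667, 0.3051, 0.2616, 0.2667]

t=0: π = [0.2500, 0.2500, 0.3750, 0.1250]
t=1: π = [0.1500, 0.3500, 0.2000, 0.3000]
t=2: π = [0.1700, 0.2800, 0.2900, 0.2600]
t=3: π = [0.1660, 0.3160, 0.2500, 0.2680]
t=4: π = [0.1668, 0.3000, 0.2668, 0.2664]
t=5: π = [0.1666, 0.3067, 0.2599, 0.2667]
t=6: π = [0.1667, 0.3040, 0.2627, 0.2667]
t=7: π = [0.1667, 0.3051, 0.2616, 0.2667]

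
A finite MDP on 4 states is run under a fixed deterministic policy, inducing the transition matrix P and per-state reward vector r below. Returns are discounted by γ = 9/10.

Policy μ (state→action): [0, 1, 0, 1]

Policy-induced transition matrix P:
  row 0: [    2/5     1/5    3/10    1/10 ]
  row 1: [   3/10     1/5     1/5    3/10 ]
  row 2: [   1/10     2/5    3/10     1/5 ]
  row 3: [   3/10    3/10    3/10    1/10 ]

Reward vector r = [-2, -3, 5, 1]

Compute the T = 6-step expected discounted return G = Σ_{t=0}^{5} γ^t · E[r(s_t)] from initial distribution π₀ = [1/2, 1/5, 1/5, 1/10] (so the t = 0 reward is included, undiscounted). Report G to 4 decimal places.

t=0: π = [0.5000, 0.2000, 0.2000, 0.1000], E[r] = -0.5000, γ^t·E[r] = -0.500000, running G = -0.500000
t=1: π = [0.3100, 0.2500, 0.2800, 0.1600], E[r] = 0.1900, γ^t·E[r] = 0.171000, running G = -0.329000
t=2: π = [0.2750, 0.2720, 0.2750, 0.1780], E[r] = 0.1870, γ^t·E[r] = 0.151470, running G = -0.177530
t=3: π = [0.2725, 0.2728, 0.2728, 0.1819], E[r] = 0.1825, γ^t·E[r] = 0.133043, running G = -0.044488
t=4: π = [0.2727, 0.2728, 0.2727, 0.1818], E[r] = 0.1818, γ^t·E[r] = 0.119286, running G = 0.074798
t=5: π = [0.2727, 0.2727, 0.2727, 0.1818], E[r] = 0.1818, γ^t·E[r] = 0.107359, running G = 0.182157

G = 0.1822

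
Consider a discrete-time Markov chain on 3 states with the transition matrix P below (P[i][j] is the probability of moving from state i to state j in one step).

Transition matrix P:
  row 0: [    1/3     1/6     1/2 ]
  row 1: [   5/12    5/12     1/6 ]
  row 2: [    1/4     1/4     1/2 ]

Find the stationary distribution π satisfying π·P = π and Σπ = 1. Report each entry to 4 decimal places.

π = [0.3214, 0.2679, 0.4107]

Balance equations π_j = Σ_i π_i·P[i][j]:
  π_0 = 1/3·π_0 + 5/12·π_1 + 1/4·π_2
  π_1 = 1/6·π_0 + 5/12·π_1 + 1/4·π_2
  normalize: π_0 + π_1 + π_2 = 1
Solving the linear system gives exactly π = [9/28, 15/56, 23/56].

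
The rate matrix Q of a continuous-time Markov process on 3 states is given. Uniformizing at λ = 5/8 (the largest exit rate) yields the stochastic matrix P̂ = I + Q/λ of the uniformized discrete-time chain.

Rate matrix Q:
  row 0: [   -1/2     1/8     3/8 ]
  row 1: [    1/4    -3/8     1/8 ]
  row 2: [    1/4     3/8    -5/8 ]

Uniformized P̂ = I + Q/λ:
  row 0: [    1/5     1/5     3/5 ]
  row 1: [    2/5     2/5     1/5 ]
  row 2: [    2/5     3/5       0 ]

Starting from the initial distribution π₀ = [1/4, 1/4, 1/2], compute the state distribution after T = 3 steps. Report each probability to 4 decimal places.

π = [0.3340, 0.3940, 0.2720]

t=0: π = [0.2500, 0.2500, 0.5000]
t=1: π = [0.3500, 0.4500, 0.2000]
t=2: π = [0.3300, 0.3700, 0.3000]
t=3: π = [0.3340, 0.3940, 0.2720]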